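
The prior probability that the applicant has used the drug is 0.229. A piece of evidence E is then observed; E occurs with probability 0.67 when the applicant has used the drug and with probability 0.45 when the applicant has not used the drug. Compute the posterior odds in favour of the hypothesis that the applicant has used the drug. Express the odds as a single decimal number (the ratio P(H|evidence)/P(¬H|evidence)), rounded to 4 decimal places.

Posterior odds ≈ 0.4422

Prior odds = 0.229/(1−0.229) = 0.29702.
Likelihood ratio for E = 0.67/0.45 = 1.4889.
Posterior odds = prior odds × LR = 0.44223.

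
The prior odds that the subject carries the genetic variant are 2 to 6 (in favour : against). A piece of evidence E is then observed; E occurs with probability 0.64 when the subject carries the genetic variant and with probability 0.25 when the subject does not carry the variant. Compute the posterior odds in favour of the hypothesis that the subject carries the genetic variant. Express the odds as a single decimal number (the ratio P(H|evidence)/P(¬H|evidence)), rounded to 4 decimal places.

Posterior odds ≈ 0.8533

Prior odds = 2/6 = 0.33333. In log-odds, ln(0.33333) = -1.0986.
Add log likelihood ratio: ln(2.5600) = 0.94001.
Posterior log-odds = -0.15861, so posterior odds = exp(-0.15861) = 0.85333.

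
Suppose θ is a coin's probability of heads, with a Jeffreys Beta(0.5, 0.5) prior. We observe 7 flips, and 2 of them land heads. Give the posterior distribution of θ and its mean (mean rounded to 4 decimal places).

The binomial likelihood is conjugate to the Beta prior: with 2 successes and 5 failures, the posterior is Beta(0.5+2, 0.5+5) = Beta(2.5, 5.5).
E[θ | data] = 2.5/(2.5+5.5) = 0.3125.

Posterior: Beta(2.5, 5.5); mean ≈ 0.3125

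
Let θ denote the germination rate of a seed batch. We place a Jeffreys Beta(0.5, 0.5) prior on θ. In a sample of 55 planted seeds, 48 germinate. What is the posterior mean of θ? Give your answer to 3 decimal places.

Posterior mean ≈ 0.866

The binomial likelihood is conjugate to the Beta prior: with 48 successes and 7 failures, the posterior is Beta(0.5+48, 0.5+7) = Beta(48.5, 7.5).
Posterior mean = α/(α+β) = 48.5/56 = 0.866.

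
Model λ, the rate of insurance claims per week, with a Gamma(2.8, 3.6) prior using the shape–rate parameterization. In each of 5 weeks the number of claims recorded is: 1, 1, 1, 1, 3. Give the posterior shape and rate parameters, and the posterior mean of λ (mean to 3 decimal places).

Total count ∑xᵢ = 7 over n = 5 weeks.
Gamma is conjugate to the Poisson likelihood: posterior is Gamma(shape = 2.8+7 = 9.8, rate = 3.6+5 = 8.6).
E[λ | data] = 9.8/8.6 = 1.140.

Posterior: Gamma(shape=9.8, rate=8.6); mean ≈ 1.140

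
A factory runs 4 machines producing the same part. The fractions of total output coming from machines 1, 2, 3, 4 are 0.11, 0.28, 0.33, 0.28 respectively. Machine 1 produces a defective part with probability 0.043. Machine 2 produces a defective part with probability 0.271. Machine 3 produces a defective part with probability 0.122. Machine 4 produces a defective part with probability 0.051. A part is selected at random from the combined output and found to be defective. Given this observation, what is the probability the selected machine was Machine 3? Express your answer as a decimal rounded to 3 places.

P(defective|M1) = 0.043; P(defective|M2) = 0.271; P(defective|M3) = 0.122; P(defective|M4) = 0.051.
Prior × likelihood for each source: 0.11·0.043=0.004730, 0.28·0.271=0.07588, 0.33·0.122=0.04026, 0.28·0.051=0.01428. Summing gives P(defective) = 0.13515.
P(Machine 3 | defective) = 0.04026 / 0.13515 = 0.298.

Posterior probability ≈ 0.298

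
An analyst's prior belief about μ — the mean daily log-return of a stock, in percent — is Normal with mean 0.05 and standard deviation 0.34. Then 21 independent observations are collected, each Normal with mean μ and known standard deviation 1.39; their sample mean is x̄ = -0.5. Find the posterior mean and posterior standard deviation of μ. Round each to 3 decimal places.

Posterior mean ≈ -0.256; posterior SD ≈ 0.226

Prior precision 1/τ₀² = 1/0.34² = 8.65052; data precision n/σ² = 21/1.39² = 10.8690.
Posterior precision = 8.65052 + 10.8690 = 19.5195, giving posterior SD = 1/√19.5195 = 0.226.
Posterior mean = (8.65052·0.05 + 10.8690·-0.5) / 19.5195 = -0.256.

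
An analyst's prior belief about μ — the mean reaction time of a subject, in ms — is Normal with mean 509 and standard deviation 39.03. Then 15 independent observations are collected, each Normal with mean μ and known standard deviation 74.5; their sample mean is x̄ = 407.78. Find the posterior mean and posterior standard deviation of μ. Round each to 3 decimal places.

With known σ, the Normal prior is conjugate. Weight on the data is w = (n/σ²)/(n/σ² + 1/τ₀²) = 0.00270258/(0.00270258+0.00065645) = 0.80457.
Posterior mean = w·x̄ + (1−w)·μ₀ = 0.80457·407.78 + 0.19543·509 = 427.561. Posterior variance = 1/(0.00270258+0.00065645) = 297.705, so SD = 17.254.

Posterior mean ≈ 427.561; posterior SD ≈ 17.254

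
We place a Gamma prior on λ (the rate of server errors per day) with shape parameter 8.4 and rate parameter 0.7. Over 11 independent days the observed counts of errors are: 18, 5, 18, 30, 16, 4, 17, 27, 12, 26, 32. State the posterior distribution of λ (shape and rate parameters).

Posterior: Gamma(shape=213.4, rate=11.7)

Total count ∑xᵢ = 205 over n = 11 days.
Gamma is conjugate to the Poisson likelihood: posterior is Gamma(shape = 8.4+205 = 213.4, rate = 0.7+11 = 11.7).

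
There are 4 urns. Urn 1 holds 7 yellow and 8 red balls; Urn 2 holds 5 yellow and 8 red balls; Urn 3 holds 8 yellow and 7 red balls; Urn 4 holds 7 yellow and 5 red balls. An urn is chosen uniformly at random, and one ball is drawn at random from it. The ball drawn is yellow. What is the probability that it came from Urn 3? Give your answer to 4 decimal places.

P(yellow|Urn 1) = 0.4667; P(yellow|Urn 2) = 0.3846; P(yellow|Urn 3) = 0.5333; P(yellow|Urn 4) = 0.5833.
Prior × likelihood for each source: 0.25·0.4667=0.1167, 0.25·0.3846=0.09615, 0.25·0.5333=0.1333, 0.25·0.5833=0.1458. Summing gives P(yellow) = 0.49199.
P(Urn 3 | yellow) = 0.1333 / 0.49199 = 0.2710.

Posterior probability ≈ 0.2710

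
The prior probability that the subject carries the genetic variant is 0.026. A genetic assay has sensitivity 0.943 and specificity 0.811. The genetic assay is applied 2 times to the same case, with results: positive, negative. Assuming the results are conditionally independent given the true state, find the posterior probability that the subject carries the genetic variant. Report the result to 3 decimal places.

Posterior P(H) ≈ 0.009

With H the event that the subject carries the genetic variant, the joint likelihood of the observed sequence is P(data|H) = 0.943·0.057 = 0.053751 and P(data|¬H) = 0.189·0.811 = 0.15328.
Bayes: P(H|data) = 0.026·0.053751 / (0.026·0.053751 + 0.974·0.15328) = 0.0013975/0.15069 = 0.0093.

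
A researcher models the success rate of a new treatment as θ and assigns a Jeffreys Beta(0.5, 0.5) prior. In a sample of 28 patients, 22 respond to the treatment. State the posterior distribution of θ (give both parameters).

Observing 22 successes and 6 failures updates Beta(0.5, 0.5) by adding the success and failure counts to the two shape parameters: α = 0.5+22 = 22.5, β = 0.5+6 = 6.5.

Posterior: Beta(22.5, 6.5)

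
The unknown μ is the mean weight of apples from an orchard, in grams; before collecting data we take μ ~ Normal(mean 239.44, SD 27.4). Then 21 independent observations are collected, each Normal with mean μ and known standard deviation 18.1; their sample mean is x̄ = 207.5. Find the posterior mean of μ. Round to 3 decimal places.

Prior precision 1/τ₀² = 1/27.4² = 0.00133198; data precision n/σ² = 21/18.1² = 0.0641006.
Posterior precision = 0.00133198 + 0.0641006 = 0.0654326.
Posterior mean = (0.00133198·239.44 + 0.0641006·207.5) / 0.0654326 = 208.150.

Posterior mean ≈ 208.150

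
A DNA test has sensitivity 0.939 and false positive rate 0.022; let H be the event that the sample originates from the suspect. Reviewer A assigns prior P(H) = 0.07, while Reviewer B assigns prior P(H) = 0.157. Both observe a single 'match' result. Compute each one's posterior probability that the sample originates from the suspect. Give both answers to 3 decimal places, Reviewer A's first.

Reviewer A: 0.763; Reviewer B: 0.888

The likelihood ratio for a 'match' result is 0.939/0.022 = 42.682.
Reviewer A: prior odds 0.07/0.93 = 0.075269; posterior odds 3.2126; posterior probability 0.763.
Reviewer B: prior odds 0.157/0.843 = 0.18624; posterior odds 7.9490; posterior probability 0.888.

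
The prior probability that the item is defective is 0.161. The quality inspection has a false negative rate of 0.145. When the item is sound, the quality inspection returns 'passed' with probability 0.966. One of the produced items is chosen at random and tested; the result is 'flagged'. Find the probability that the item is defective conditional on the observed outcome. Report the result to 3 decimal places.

P(H | E) ≈ 0.828

Write H for 'the item is defective'. Prior odds H:¬H = 0.161/0.839 = 0.19190. For the 'flagged' outcome, the likelihood ratio is 0.855/0.034 = 25.147.
Posterior odds = 0.19190 × 25.147 = 4.8256, so P(H|E) = 4.8256/(1+4.8256) = 0.828.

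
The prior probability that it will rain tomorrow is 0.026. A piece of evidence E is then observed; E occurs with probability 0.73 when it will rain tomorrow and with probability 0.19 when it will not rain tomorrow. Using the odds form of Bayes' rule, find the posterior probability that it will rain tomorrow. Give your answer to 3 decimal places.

Posterior probability ≈ 0.093

Prior odds = 0.026/(1−0.026) = 0.026694.
Likelihood ratio for E = 0.73/0.19 = 3.8421.
Posterior odds = prior odds × LR = 0.10256.
Posterior probability = odds/(1+odds) = 0.10256/1.1026 = 0.093.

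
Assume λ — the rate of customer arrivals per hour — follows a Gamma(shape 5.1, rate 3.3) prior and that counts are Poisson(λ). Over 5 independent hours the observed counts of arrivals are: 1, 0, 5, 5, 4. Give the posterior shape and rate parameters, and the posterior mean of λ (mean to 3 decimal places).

Posterior: Gamma(shape=20.1, rate=8.3); mean ≈ 2.422

Total count ∑xᵢ = 15 over n = 5 hours.
Gamma is conjugate to the Poisson likelihood: posterior is Gamma(shape = 5.1+15 = 20.1, rate = 3.3+5 = 8.3).
Posterior mean = shape/rate = 20.1/8.3 = 2.422.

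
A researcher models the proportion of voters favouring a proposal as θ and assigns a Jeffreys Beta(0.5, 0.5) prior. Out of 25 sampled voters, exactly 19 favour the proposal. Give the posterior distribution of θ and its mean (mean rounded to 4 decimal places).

Observing 19 successes and 6 failures updates Beta(0.5, 0.5) by adding the success and failure counts to the two shape parameters: α = 0.5+19 = 19.5, β = 0.5+6 = 6.5.
Posterior mean = α/(α+β) = 19.5/26 = 0.7500.

Posterior: Beta(19.5, 6.5); mean ≈ 0.7500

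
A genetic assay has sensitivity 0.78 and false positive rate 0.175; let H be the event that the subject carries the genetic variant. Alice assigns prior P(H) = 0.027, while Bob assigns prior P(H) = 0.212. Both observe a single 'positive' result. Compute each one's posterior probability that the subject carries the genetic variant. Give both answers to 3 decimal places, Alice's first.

Alice: 0.110; Bob: 0.545

P('+'|H) = 0.78, P('+'|¬H) = 0.175.
Alice: numerator 0.78·0.027 = 0.021060; evidence = 0.021060+0.175·0.973 = 0.19133; posterior = 0.110.
Bob: numerator 0.78·0.212 = 0.16536; evidence = 0.16536+0.175·0.788 = 0.30326; posterior = 0.545.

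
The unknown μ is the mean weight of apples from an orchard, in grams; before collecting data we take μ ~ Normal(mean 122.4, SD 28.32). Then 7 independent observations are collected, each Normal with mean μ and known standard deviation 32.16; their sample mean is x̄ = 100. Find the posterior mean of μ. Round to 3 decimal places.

With known σ, the Normal prior is conjugate. Weight on the data is w = (n/σ²)/(n/σ² + 1/τ₀²) = 0.00676809/(0.00676809+0.00124685) = 0.84443.
Posterior mean = w·x̄ + (1−w)·μ₀ = 0.84443·100 + 0.15557·122.4 = 103.485.

Posterior mean ≈ 103.485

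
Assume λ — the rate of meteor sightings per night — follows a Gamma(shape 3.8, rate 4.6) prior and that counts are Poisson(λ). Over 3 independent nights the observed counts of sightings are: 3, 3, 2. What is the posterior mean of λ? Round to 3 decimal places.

Total count ∑xᵢ = 8 over n = 3 nights.
Gamma is conjugate to the Poisson likelihood: posterior is Gamma(shape = 3.8+8 = 11.8, rate = 4.6+3 = 7.6).
Posterior mean = shape/rate = 11.8/7.6 = 1.553.

Posterior mean ≈ 1.553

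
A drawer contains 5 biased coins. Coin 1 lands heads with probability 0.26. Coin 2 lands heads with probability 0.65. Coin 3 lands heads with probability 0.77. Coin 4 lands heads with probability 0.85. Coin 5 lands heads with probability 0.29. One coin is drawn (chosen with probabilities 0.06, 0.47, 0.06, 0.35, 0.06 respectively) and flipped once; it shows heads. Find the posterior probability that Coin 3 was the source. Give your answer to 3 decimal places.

Tabulate prior·likelihood by source: [1] prior 0.06, lik 0.26, product 0.01560; [2] prior 0.47, lik 0.65, product 0.3055; [3] prior 0.06, lik 0.77, product 0.04620; [4] prior 0.35, lik 0.85, product 0.2975; [5] prior 0.06, lik 0.29, product 0.01740.
Normalizing constant = 0.68220; the posterior for Coin 3 is its product over the sum, 0.04620/0.68220 = 0.068.

Posterior probability ≈ 0.068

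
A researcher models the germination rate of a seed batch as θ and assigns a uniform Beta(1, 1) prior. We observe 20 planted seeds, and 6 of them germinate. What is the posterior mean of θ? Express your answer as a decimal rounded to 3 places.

Observing 6 successes and 14 failures updates Beta(1, 1) by adding the success and failure counts to the two shape parameters: α = 1+6 = 7, β = 1+14 = 15.
Posterior mean = α/(α+β) = 7/22 = 0.318.

Posterior mean ≈ 0.318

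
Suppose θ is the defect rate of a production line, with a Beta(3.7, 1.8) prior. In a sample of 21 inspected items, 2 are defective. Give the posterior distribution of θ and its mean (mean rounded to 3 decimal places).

Observing 2 successes and 19 failures updates Beta(3.7, 1.8) by adding the success and failure counts to the two shape parameters: α = 3.7+2 = 5.7, β = 1.8+19 = 20.8.
E[θ | data] = 5.7/(5.7+20.8) = 0.215.

Posterior: Beta(5.7, 20.8); mean ≈ 0.215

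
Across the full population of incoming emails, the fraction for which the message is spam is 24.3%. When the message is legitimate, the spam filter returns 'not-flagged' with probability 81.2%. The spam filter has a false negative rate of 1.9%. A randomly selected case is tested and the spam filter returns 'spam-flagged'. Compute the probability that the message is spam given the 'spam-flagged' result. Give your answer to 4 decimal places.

Let H be the event that the message is spam. P(H) = 0.243, so P(¬H) = 0.757. With E the 'spam-flagged' result, P(E|H) = 0.981 and P(E|¬H) = 0.188.
P(E) = 0.981·0.243 + 0.188·0.757 = 0.23838 + 0.14232 = 0.38070.
By Bayes' theorem, P(H|E) = 0.23838 / 0.38070 = 0.6262.

P(H | E) ≈ 0.6262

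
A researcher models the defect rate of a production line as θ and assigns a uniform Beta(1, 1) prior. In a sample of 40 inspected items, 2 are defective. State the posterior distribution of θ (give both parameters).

Posterior: Beta(3, 39)

Observing 2 successes and 38 failures updates Beta(1, 1) by adding the success and failure counts to the two shape parameters: α = 1+2 = 3, β = 1+38 = 39.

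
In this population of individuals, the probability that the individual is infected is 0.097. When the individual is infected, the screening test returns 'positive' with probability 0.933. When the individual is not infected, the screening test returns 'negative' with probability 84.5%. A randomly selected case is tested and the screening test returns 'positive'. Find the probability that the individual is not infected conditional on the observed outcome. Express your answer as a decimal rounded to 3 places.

P(¬H | E) ≈ 0.607

Let H be the event that the individual is infected. P(H) = 0.097, so P(¬H) = 0.903. With E the 'positive' result, P(E|H) = 0.933 and P(E|¬H) = 0.155.
P(E) = 0.933·0.097 + 0.155·0.903 = 0.090501 + 0.13997 = 0.23047.
By Bayes' theorem, P(H|E) = 0.090501 / 0.23047 = 0.393. Hence P(¬H|E) = 1 − 0.393 = 0.607.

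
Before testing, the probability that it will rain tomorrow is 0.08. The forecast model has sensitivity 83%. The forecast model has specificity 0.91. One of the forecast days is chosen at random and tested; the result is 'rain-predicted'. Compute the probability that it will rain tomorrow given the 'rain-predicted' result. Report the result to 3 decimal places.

P(H | E) ≈ 0.445

Write H for 'it will rain tomorrow'. Prior odds H:¬H = 0.08/0.92 = 0.086957. For the 'rain-predicted' outcome, the likelihood ratio is 0.83/0.09 = 9.2222.
Posterior odds = 0.086957 × 9.2222 = 0.80193, so P(H|E) = 0.80193/(1+0.80193) = 0.445.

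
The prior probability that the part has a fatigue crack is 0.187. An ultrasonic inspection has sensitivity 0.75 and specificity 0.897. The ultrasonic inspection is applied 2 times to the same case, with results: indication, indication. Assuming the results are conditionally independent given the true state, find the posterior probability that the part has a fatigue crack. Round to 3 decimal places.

With H the event that the part has a fatigue crack, the joint likelihood of the observed sequence is P(data|H) = 0.75·0.75 = 0.56250 and P(data|¬H) = 0.103·0.103 = 0.010609.
Bayes: P(H|data) = 0.187·0.56250 / (0.187·0.56250 + 0.813·0.010609) = 0.10519/0.11381 = 0.9242.

Posterior P(H) ≈ 0.924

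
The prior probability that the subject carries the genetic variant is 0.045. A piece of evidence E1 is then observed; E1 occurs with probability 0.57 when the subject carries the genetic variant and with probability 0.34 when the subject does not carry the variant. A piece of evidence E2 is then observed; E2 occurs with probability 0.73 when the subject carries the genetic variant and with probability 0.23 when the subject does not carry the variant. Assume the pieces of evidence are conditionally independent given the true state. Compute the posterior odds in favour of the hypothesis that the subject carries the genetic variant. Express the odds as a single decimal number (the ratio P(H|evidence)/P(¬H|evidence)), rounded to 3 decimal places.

Posterior odds ≈ 0.251

Prior odds = 0.045/(1−0.045) = 0.047120.
Likelihood ratio for E1 = 0.57/0.34 = 1.6765.
Likelihood ratio for E2 = 0.73/0.23 = 3.1739.
Posterior odds = prior odds × LR₁ × LR₂ = 0.25073.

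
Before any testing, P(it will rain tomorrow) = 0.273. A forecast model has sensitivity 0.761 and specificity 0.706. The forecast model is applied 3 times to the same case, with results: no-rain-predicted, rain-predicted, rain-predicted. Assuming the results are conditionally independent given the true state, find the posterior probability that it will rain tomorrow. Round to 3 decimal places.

Let H be the event that it will rain tomorrow; start with P(H) = 0.273. P('rain-predicted'|H) = 0.761, P('rain-predicted'|¬H) = 0.294.
Update on result 1 ('no-rain-predicted'): P(H) ← 0.239·0.2730 / (0.239·0.2730 + 0.706·0.7270) = 0.065247/0.57851 = 0.1128.
Update on result 2 ('rain-predicted'): P(H) ← 0.761·0.1128 / (0.761·0.1128 + 0.294·0.8872) = 0.085829/0.34667 = 0.2476.
Update on result 3 ('rain-predicted'): P(H) ← 0.761·0.2476 / (0.761·0.2476 + 0.294·0.7524) = 0.18841/0.40962 = 0.4600.

Posterior P(H) ≈ 0.460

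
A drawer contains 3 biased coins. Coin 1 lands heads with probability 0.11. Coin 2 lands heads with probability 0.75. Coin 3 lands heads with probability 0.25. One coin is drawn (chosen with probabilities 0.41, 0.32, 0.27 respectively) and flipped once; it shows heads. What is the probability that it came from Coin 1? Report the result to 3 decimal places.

Posterior probability ≈ 0.128

P(heads|C1) = 0.11; P(heads|C2) = 0.75; P(heads|C3) = 0.25.
Prior × likelihood for each source: 0.41·0.11=0.04510, 0.32·0.75=0.2400, 0.27·0.25=0.06750. Summing gives P(heads) = 0.35260.
P(Coin 1 | heads) = 0.04510 / 0.35260 = 0.128.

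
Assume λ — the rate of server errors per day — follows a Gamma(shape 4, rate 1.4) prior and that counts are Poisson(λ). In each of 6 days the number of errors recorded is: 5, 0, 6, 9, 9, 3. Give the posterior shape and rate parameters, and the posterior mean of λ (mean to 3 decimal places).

Total count ∑xᵢ = 32 over n = 6 days.
Gamma is conjugate to the Poisson likelihood: posterior is Gamma(shape = 4+32 = 36, rate = 1.4+6 = 7.4).
Posterior mean = shape/rate = 36/7.4 = 4.865.

Posterior: Gamma(shape=36, rate=7.4); mean ≈ 4.865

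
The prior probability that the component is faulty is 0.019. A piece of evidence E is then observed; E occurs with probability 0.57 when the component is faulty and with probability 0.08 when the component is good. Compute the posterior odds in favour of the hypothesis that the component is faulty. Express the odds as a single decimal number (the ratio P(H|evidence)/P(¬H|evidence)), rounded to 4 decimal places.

Prior odds = 0.019/(1−0.019) = 0.019368.
Likelihood ratio for E = 0.57/0.08 = 7.1250.
Posterior odds = prior odds × LR = 0.13800.

Posterior odds ≈ 0.1380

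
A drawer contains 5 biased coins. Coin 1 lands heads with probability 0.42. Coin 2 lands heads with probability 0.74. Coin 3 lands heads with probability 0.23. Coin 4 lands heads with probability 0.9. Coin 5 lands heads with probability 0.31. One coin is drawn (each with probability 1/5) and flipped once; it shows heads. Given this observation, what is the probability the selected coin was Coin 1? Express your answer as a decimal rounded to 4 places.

Posterior probability ≈ 0.1615

Tabulate prior·likelihood by source: [1] prior 0.2, lik 0.42, product 0.08400; [2] prior 0.2, lik 0.74, product 0.1480; [3] prior 0.2, lik 0.23, product 0.04600; [4] prior 0.2, lik 0.9, product 0.1800; [5] prior 0.2, lik 0.31, product 0.06200.
Normalizing constant = 0.52000; the posterior for Coin 1 is its product over the sum, 0.08400/0.52000 = 0.1615.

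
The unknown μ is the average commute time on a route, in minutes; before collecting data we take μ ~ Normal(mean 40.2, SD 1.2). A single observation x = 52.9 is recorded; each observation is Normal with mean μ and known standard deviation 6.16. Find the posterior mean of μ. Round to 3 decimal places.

With known σ, the Normal prior is conjugate. Weight on the data is w = (n/σ²)/(n/σ² + 1/τ₀²) = 0.0263535/(0.0263535+0.694444) = 0.036562.
Posterior mean = w·x̄ + (1−w)·μ₀ = 0.036562·52.9 + 0.96344·40.2 = 40.664.

Posterior mean ≈ 40.664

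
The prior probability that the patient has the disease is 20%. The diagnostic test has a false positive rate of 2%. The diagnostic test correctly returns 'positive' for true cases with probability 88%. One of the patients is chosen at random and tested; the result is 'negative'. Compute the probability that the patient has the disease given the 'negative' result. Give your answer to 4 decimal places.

P(H | E) ≈ 0.0297

Write H for 'the patient has the disease'. Prior odds H:¬H = 0.2/0.8 = 0.25000. For the 'negative' outcome, the likelihood ratio is 0.12/0.98 = 0.12245.
Posterior odds = 0.25000 × 0.12245 = 0.030612, so P(H|E) = 0.030612/(1+0.030612) = 0.0297.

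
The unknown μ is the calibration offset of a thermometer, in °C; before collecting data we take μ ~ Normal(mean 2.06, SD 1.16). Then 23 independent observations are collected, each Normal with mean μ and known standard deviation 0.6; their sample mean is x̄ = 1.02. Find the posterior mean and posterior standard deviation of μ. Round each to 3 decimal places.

Posterior mean ≈ 1.032; posterior SD ≈ 0.124

With known σ, the Normal prior is conjugate. Weight on the data is w = (n/σ²)/(n/σ² + 1/τ₀²) = 63.8889/(63.8889+0.743163) = 0.98850.
Posterior mean = w·x̄ + (1−w)·μ₀ = 0.98850·1.02 + 0.011498·2.06 = 1.032. Posterior variance = 1/(63.8889+0.743163) = 0.0154722, so SD = 0.124.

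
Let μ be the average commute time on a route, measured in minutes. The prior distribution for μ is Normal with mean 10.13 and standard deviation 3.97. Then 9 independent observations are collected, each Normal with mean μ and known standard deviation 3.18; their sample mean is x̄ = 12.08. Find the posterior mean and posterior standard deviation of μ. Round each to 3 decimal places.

With known σ, the Normal prior is conjugate. Weight on the data is w = (n/σ²)/(n/σ² + 1/τ₀²) = 0.889996/(0.889996+0.0634482) = 0.93345.
Posterior mean = w·x̄ + (1−w)·μ₀ = 0.93345·12.08 + 0.066546·10.13 = 11.950. Posterior variance = 1/(0.889996+0.0634482) = 1.04883, so SD = 1.024.

Posterior mean ≈ 11.950; posterior SD ≈ 1.024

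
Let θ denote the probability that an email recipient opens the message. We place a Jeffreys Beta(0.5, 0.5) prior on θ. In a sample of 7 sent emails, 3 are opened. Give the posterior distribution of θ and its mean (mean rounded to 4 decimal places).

Posterior: Beta(3.5, 4.5); mean ≈ 0.4375

Observing 3 successes and 4 failures updates Beta(0.5, 0.5) by adding the success and failure counts to the two shape parameters: α = 0.5+3 = 3.5, β = 0.5+4 = 4.5.
Posterior mean = α/(α+β) = 3.5/8 = 0.4375.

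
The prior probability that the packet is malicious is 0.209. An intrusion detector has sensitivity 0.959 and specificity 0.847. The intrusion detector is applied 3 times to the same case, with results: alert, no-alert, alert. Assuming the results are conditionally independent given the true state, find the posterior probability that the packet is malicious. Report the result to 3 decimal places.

With H the event that the packet is malicious, the joint likelihood of the observed sequence is P(data|H) = 0.959·0.041·0.959 = 0.037707 and P(data|¬H) = 0.153·0.847·0.153 = 0.019827.
Bayes: P(H|data) = 0.209·0.037707 / (0.209·0.037707 + 0.791·0.019827) = 0.0078807/0.023564 = 0.3344.

Posterior P(H) ≈ 0.334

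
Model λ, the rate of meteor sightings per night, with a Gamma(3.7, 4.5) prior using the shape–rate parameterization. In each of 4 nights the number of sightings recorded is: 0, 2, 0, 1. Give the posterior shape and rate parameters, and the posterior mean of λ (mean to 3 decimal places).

The Poisson likelihood adds the total count to the shape and the number of exposure periods to the rate. Here ∑xᵢ = 3 and n = 4, so shape 3.7→6.7 and rate 4.5→8.5.
Posterior mean = shape/rate = 6.7/8.5 = 0.788.

Posterior: Gamma(shape=6.7, rate=8.5); mean ≈ 0.788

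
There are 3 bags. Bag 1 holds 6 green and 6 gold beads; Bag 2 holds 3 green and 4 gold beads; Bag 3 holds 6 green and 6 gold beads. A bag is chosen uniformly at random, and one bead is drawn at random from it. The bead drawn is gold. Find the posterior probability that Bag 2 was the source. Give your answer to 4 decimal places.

Tabulate prior·likelihood by source: [1] prior 0.333333, lik 0.5, product 0.1667; [2] prior 0.333333, lik 0.5714, product 0.1905; [3] prior 0.333333, lik 0.5, product 0.1667.
Normalizing constant = 0.52381; the posterior for Bag 2 is its product over the sum, 0.1905/0.52381 = 0.3636.

Posterior probability ≈ 0.3636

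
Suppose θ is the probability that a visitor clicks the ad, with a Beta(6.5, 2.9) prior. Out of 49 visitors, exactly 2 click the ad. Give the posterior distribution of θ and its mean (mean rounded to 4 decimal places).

Posterior: Beta(8.5, 49.9); mean ≈ 0.1455

The binomial likelihood is conjugate to the Beta prior: with 2 successes and 47 failures, the posterior is Beta(6.5+2, 2.9+47) = Beta(8.5, 49.9).
Posterior mean = α/(α+β) = 8.5/58.4 = 0.1455.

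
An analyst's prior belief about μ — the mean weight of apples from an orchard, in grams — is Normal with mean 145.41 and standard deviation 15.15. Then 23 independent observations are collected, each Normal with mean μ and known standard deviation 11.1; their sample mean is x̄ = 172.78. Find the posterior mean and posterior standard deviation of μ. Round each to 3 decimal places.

With known σ, the Normal prior is conjugate. Weight on the data is w = (n/σ²)/(n/σ² + 1/τ₀²) = 0.186673/(0.186673+0.00435687) = 0.97719.
Posterior mean = w·x̄ + (1−w)·μ₀ = 0.97719·172.78 + 0.022807·145.41 = 172.156. Posterior variance = 1/(0.186673+0.00435687) = 5.23478, so SD = 2.288.

Posterior mean ≈ 172.156; posterior SD ≈ 2.288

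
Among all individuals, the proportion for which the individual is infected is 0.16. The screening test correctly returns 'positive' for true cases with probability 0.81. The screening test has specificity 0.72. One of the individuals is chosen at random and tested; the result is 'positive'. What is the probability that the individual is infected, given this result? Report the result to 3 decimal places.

P(H | E) ≈ 0.355

Let H be the event that the individual is infected. P(H) = 0.16, so P(¬H) = 0.84. With E the 'positive' result, P(E|H) = 0.81 and P(E|¬H) = 0.28.
P(E) = 0.81·0.16 + 0.28·0.84 = 0.12960 + 0.23520 = 0.36480.
By Bayes' theorem, P(H|E) = 0.12960 / 0.36480 = 0.355.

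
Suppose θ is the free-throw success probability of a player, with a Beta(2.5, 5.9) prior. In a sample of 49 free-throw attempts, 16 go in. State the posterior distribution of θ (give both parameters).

The binomial likelihood is conjugate to the Beta prior: with 16 successes and 33 failures, the posterior is Beta(2.5+16, 5.9+33) = Beta(18.5, 38.9).

Posterior: Beta(18.5, 38.9)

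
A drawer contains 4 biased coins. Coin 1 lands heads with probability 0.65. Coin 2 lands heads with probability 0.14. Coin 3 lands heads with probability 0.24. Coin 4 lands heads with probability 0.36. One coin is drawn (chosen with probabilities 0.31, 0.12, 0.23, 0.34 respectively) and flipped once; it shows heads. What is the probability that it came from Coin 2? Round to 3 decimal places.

Posterior probability ≈ 0.042

P(heads|C1) = 0.65; P(heads|C2) = 0.14; P(heads|C3) = 0.24; P(heads|C4) = 0.36.
Prior × likelihood for each source: 0.31·0.65=0.2015, 0.12·0.14=0.01680, 0.23·0.24=0.05520, 0.34·0.36=0.1224. Summing gives P(heads) = 0.39590.
P(Coin 2 | heads) = 0.01680 / 0.39590 = 0.042.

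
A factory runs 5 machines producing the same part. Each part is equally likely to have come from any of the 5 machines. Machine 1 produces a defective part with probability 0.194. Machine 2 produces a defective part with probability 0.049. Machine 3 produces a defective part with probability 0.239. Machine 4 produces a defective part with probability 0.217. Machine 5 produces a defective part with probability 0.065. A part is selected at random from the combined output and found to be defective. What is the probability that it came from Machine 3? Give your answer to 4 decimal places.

Posterior probability ≈ 0.3128

Tabulate prior·likelihood by source: [1] prior 0.2, lik 0.194, product 0.03880; [2] prior 0.2, lik 0.049, product 0.009800; [3] prior 0.2, lik 0.239, product 0.04780; [4] prior 0.2, lik 0.217, product 0.04340; [5] prior 0.2, lik 0.065, product 0.01300.
Normalizing constant = 0.15280; the posterior for Machine 3 is its product over the sum, 0.04780/0.15280 = 0.3128.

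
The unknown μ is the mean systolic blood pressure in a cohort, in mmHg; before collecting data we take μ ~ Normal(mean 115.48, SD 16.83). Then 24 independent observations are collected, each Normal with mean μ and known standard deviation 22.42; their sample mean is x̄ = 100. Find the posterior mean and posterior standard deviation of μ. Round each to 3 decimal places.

Posterior mean ≈ 101.066; posterior SD ≈ 4.416

With known σ, the Normal prior is conjugate. Weight on the data is w = (n/σ²)/(n/σ² + 1/τ₀²) = 0.0477463/(0.0477463+0.00353046) = 0.93115.
Posterior mean = w·x̄ + (1−w)·μ₀ = 0.93115·100 + 0.068851·115.48 = 101.066. Posterior variance = 1/(0.0477463+0.00353046) = 19.5020, so SD = 4.416.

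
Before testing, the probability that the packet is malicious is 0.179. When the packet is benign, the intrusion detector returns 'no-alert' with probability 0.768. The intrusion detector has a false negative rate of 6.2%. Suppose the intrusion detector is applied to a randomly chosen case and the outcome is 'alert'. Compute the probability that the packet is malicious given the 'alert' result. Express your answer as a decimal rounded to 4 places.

P(H | E) ≈ 0.4685

Let H be the event that the packet is malicious. P(H) = 0.179, so P(¬H) = 0.821. With E the 'alert' result, P(E|H) = 0.938 and P(E|¬H) = 0.232.
P(E) = 0.938·0.179 + 0.232·0.821 = 0.16790 + 0.19047 = 0.35837.
By Bayes' theorem, P(H|E) = 0.16790 / 0.35837 = 0.4685.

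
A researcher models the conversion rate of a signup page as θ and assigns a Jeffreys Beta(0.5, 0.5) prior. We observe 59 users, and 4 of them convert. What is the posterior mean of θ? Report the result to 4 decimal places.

Posterior mean ≈ 0.0750

The binomial likelihood is conjugate to the Beta prior: with 4 successes and 55 failures, the posterior is Beta(0.5+4, 0.5+55) = Beta(4.5, 55.5).
E[θ | data] = 4.5/(4.5+55.5) = 0.0750.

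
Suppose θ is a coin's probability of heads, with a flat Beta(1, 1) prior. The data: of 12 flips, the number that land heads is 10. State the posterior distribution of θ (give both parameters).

Observing 10 successes and 2 failures updates Beta(1, 1) by adding the success and failure counts to the two shape parameters: α = 1+10 = 11, β = 1+2 = 3.

Posterior: Beta(11, 3)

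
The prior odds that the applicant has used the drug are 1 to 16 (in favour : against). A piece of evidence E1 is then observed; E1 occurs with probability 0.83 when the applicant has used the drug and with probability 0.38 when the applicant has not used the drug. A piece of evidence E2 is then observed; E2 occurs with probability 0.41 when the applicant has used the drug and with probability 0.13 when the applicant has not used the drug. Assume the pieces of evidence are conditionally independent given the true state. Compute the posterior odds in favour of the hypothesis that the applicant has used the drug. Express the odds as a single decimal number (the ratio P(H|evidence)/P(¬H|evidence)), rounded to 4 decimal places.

Posterior odds ≈ 0.4305

Prior odds = 1/16 = 0.062500.
Likelihood ratio for E1 = 0.83/0.38 = 2.1842.
Likelihood ratio for E2 = 0.41/0.13 = 3.1538.
Posterior odds = prior odds × LR₁ × LR₂ = 0.43054.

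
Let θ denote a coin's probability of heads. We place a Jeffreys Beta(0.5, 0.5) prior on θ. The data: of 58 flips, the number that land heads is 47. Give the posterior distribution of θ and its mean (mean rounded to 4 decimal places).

Posterior: Beta(47.5, 11.5); mean ≈ 0.8051

The binomial likelihood is conjugate to the Beta prior: with 47 successes and 11 failures, the posterior is Beta(0.5+47, 0.5+11) = Beta(47.5, 11.5).
E[θ | data] = 47.5/(47.5+11.5) = 0.8051.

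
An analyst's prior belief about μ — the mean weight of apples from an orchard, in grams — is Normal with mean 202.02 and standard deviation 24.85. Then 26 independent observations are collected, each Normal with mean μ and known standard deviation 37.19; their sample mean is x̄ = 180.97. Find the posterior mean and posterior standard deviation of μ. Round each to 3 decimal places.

Posterior mean ≈ 182.640; posterior SD ≈ 6.998

Prior precision 1/τ₀² = 1/24.85² = 0.00161937; data precision n/σ² = 26/37.19² = 0.0187984.
Posterior precision = 0.00161937 + 0.0187984 = 0.0204178, giving posterior SD = 1/√0.0204178 = 6.998.
Posterior mean = (0.00161937·202.02 + 0.0187984·180.97) / 0.0204178 = 182.640.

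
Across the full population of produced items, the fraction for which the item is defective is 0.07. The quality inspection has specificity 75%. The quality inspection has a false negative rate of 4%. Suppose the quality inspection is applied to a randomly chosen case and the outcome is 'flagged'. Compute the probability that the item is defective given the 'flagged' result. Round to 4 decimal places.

Write H for 'the item is defective'. Prior odds H:¬H = 0.07/0.93 = 0.075269. For the 'flagged' outcome, the likelihood ratio is 0.96/0.25 = 3.8400.
Posterior odds = 0.075269 × 3.8400 = 0.28903, so P(H|E) = 0.28903/(1+0.28903) = 0.2242.

P(H | E) ≈ 0.2242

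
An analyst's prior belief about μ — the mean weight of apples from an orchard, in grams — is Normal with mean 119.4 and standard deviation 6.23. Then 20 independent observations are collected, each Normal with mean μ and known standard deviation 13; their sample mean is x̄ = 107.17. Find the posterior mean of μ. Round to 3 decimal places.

Posterior mean ≈ 109.357

Prior precision 1/τ₀² = 1/6.23² = 0.0257646; data precision n/σ² = 20/13² = 0.118343.
Posterior precision = 0.0257646 + 0.118343 = 0.144108.
Posterior mean = (0.0257646·119.4 + 0.118343·107.17) / 0.144108 = 109.357.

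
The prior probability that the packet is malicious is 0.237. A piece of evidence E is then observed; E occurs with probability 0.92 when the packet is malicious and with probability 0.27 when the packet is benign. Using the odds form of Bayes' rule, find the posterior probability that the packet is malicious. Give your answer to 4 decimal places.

Prior odds = 0.237/(1−0.237) = 0.31062. In log-odds, ln(0.31062) = -1.1692.
Add log likelihood ratio: ln(3.4074) = 1.2260.
Posterior log-odds = 0.056754, so posterior odds = exp(0.056754) = 1.0584. Converting, P(H|E) = 1.0584/2.0584 = 0.5142.

Posterior probability ≈ 0.5142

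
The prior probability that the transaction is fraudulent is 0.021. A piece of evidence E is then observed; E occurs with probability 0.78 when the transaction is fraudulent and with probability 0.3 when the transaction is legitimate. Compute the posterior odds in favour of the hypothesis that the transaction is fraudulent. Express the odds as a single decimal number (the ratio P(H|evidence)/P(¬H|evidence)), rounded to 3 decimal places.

Prior odds = 0.021/(1−0.021) = 0.021450.
Likelihood ratio for E = 0.78/0.3 = 2.6000.
Posterior odds = prior odds × LR = 0.055771.

Posterior odds ≈ 0.056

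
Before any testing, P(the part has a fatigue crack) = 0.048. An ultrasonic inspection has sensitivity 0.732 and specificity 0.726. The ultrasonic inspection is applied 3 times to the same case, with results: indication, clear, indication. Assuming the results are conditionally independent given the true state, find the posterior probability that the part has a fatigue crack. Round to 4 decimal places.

Let H be the event that the part has a fatigue crack; start with P(H) = 0.048. P('indication'|H) = 0.732, P('indication'|¬H) = 0.274.
Update on result 1 ('indication'): P(H) ← 0.732·0.0480 / (0.732·0.0480 + 0.274·0.9520) = 0.035136/0.29598 = 0.1187.
Update on result 2 ('clear'): P(H) ← 0.268·0.1187 / (0.268·0.1187 + 0.726·0.8813) = 0.031814/0.67163 = 0.0474.
Update on result 3 ('indication'): P(H) ← 0.732·0.0474 / (0.732·0.0474 + 0.274·0.9526) = 0.034674/0.29569 = 0.1173.

Posterior P(H) ≈ 0.1173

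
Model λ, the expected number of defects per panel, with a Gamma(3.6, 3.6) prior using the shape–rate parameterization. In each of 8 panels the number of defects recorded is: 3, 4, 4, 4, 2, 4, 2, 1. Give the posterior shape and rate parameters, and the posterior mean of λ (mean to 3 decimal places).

The Poisson likelihood adds the total count to the shape and the number of exposure periods to the rate. Here ∑xᵢ = 24 and n = 8, so shape 3.6→27.6 and rate 3.6→11.6.
E[λ | data] = 27.6/11.6 = 2.379.

Posterior: Gamma(shape=27.6, rate=11.6); mean ≈ 2.379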